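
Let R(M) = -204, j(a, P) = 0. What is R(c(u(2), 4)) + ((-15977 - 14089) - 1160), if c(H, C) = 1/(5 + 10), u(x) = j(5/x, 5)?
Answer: -31430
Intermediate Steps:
u(x) = 0
c(H, C) = 1/15
R(c(u(2), 4)) + ((-15977 - 14089) - 1160) = -204 + ((-15977 - 14089) - 1160) = -204 + (-30066 - 1160) = -204 - 31226 = -31430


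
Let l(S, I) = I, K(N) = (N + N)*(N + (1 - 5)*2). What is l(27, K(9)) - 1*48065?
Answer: -48047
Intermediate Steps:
K(N) = 2*N*(-8 + N) (K(N) = (2*N)*(N - 4*2) = (2*N)*(N - 8) = (2*N)*(-8 + N) = 2*N*(-8 + N))
l(27, K(9)) - 1*48065 = 2*9*(-8 + 9) - 1*48065 = 2*9*1 - 48065 = 18 - 48065 = -48047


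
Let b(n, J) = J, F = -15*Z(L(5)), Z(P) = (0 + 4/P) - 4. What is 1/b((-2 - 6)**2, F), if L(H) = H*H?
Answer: 5/288 ≈ 0.017361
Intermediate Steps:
L(H) = H**2
Z(P) = -4 + 4/P (Z(P) = 4/P - 4 = -4 + 4/P)
F = 288/5 (F = -15*(-4 + 4/(5**2)) = -15*(-4 + 4/25) = -15*(-96/25) = 288/5 ≈ 57.600)
1/b((-2 - 6)**2, F) = 1/(288/5) = 5/288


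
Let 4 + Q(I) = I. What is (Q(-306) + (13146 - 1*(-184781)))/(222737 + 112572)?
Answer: 197617/335309 ≈ 0.58936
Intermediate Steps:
Q(I) = -4 + I
(Q(-306) + (13146 - 1*(-184781)))/(222737 + 112572) = ((-4 - 306) + (13146 - 1*(-184781)))/(222737 + 112572) = (-310 + (13146 + 184781))/335309 = (-310 + 197927)*(1/335309) = 197617*(1/335309) = 197617/335309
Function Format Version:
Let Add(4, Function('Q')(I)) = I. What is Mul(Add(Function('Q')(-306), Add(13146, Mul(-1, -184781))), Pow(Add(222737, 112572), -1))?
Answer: Rational(197617, 335309) ≈ 0.58936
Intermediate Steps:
Function('Q')(I) = Add(-4, I)
Mul(Add(Function('Q')(-306), Add(13146, Mul(-1, -184781))), Pow(Add(222737, 112572), -1)) = Mul(Add(Add(-4, -306), Add(13146, Mul(-1, -184781))), Pow(Add(222737, 112572), -1)) = Mul(Add(-310, Add(13146, 184781)), Pow(335309, -1)) = Mul(Add(-310, 197927), Rational(1, 335309)) = Mul(197617, Rational(1, 335309)) = Rational(197617, 335309)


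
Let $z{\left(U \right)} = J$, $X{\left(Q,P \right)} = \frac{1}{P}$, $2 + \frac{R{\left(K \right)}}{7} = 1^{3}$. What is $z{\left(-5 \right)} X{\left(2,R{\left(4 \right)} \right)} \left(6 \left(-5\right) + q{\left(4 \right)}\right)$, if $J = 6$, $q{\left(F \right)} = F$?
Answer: $\frac{156}{7} \approx 22.286$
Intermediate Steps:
$R{\left(K \right)} = -7$ ($R{\left(K \right)} = -14 + 7 \cdot 1^{3} = -14 + 7 \cdot 1 = -14 + 7 = -7$)
$z{\left(U \right)} = 6$
$z{\left(-5 \right)} X{\left(2,R{\left(4 \right)} \right)} \left(6 \left(-5\right) + q{\left(4 \right)}\right) = \frac{6}{-7} \left(6 \left(-5\right) + 4\right) = 6 \left(- \frac{1}{7}\right) \left(-30 + 4\right) = \left(- \frac{6}{7}\right) \left(-26\right) = \frac{156}{7}$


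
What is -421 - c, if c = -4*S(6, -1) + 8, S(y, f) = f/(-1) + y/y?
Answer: -421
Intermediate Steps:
S(y, f) = 1 - f (S(y, f) = f*(-1) + 1 = -f + 1 = 1 - f)
c = 0 (c = -4*(1 - 1*(-1)) + 8 = -4*(1 + 1) + 8 = -4*2 + 8 = -8 + 8 = 0)
-421 - c = -421 - 1*0 = -421 + 0 = -421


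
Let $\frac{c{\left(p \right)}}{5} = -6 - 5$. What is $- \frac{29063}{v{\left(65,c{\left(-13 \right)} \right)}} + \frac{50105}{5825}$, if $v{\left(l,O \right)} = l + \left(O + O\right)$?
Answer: $\frac{6861868}{10485} \approx 654.45$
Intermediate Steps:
$c{\left(p \right)} = -55$ ($c{\left(p \right)} = 5 \left(-6 - 5\right) = 5 \left(-11\right) = -55$)
$v{\left(l,O \right)} = l + 2 O$
$- \frac{29063}{v{\left(65,c{\left(-13 \right)} \right)}} + \frac{50105}{5825} = - \frac{29063}{65 + 2 \left(-55\right)} + \frac{50105}{5825} = - \frac{29063}{65 - 110} + 50105 \cdot \frac{1}{5825} = - \frac{29063}{-45} + \frac{10021}{1165} = \left(-29063\right) \left(- \frac{1}{45}\right) + \frac{10021}{1165} = \frac{29063}{45} + \frac{10021}{1165} = \frac{6861868}{10485}$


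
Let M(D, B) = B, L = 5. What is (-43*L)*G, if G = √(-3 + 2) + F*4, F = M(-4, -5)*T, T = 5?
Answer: 21500 - 215*I ≈ 21500.0 - 215.0*I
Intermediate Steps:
F = -25 (F = -5*5 = -25)
G = -100 + I (G = √(-3 + 2) - 25*4 = √(-1) - 100 = I - 100 = -100 + I ≈ -100.0 + 1.0*I)
(-43*L)*G = (-43*5)*(-100 + I) = -215*(-100 + I) = 21500 - 215*I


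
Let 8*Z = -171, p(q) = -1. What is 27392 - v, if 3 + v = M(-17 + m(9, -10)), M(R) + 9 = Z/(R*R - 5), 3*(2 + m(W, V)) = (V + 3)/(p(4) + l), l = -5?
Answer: 6062052691/221210 ≈ 27404.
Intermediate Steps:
Z = -171/8 (Z = (1/8)*(-171) = -171/8 ≈ -21.375)
m(W, V) = -13/6 - V/18 (m(W, V) = -2 + ((V + 3)/(-1 - 5))/3 = -2 + ((3 + V)/(-6))/3 = -2 + ((3 + V)*(-1/6))/3 = -2 + (-1/2 - V/6)/3 = -2 + (-1/6 - V/18) = -13/6 - V/18)
M(R) = -9 - 171/(8*(-5 + R**2)) (M(R) = -9 - 171/(8*(R*R - 5)) = -9 - 171/(8*(R**2 - 5)) = -9 - 171/(8*(-5 + R**2)))
v = -2668371/221210 (v = -3 + 9*(21 - 8*(-17 + (-13/6 - 1/18*(-10)))**2)/(8*(-5 + (-17 + (-13/6 - 1/18*(-10)))**2)) = -3 + 9*(21 - 8*(-17 + (-13/6 + 5/9))**2)/(8*(-5 + (-17 + (-13/6 + 5/9))**2)) = -3 + 9*(21 - 8*(-17 - 29/18)**2)/(8*(-5 + (-17 - 29/18)**2)) = -3 + 9*(21 - 8*(-335/18)**2)/(8*(-5 + (-335/18)**2)) = -3 + 9*(21 - 8*112225/324)/(8*(-5 + 112225/324)) = -3 + 9*(21 - 224450/81)/(8*(110605/324)) = -3 + (9/8)*(324/110605)*(-222749/81) = -3 - 2004741/221210 = -2668371/221210 ≈ -12.063)
27392 - v = 27392 - 1*(-2668371/221210) = 27392 + 2668371/221210 = 6062052691/221210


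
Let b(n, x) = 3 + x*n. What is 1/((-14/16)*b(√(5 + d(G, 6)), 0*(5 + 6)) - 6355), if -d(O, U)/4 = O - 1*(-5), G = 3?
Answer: -8/50861 ≈ -0.00015729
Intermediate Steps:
d(O, U) = -20 - 4*O (d(O, U) = -4*(O - 1*(-5)) = -4*(O + 5) = -4*(5 + O) = -20 - 4*O)
b(n, x) = 3 + n*x
1/((-14/16)*b(√(5 + d(G, 6)), 0*(5 + 6)) - 6355) = 1/((-14/16)*(3 + √(5 + (-20 - 4*3))*(0*(5 + 6))) - 6355) = 1/((-14*1/16)*(3 + √(5 + (-20 - 12))*(0*11)) - 6355) = 1/(-7*(3 + √(5 - 32)*0)/8 - 6355) = 1/(-7*(3 + √(-27)*0)/8 - 6355) = 1/(-7*(3 + (3*I*√3)*0)/8 - 6355) = 1/(-7*(3 + 0)/8 - 6355) = 1/(-7/8*3 - 6355) = 1/(-21/8 - 6355) = 1/(-50861/8) = -8/50861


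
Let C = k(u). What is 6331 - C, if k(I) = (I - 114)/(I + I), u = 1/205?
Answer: 36031/2 ≈ 18016.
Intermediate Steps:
u = 1/205 ≈ 0.0048781
k(I) = (-114 + I)/(2*I) (k(I) = (-114 + I)/((2*I)) = (-114 + I)*(1/(2*I)) = (-114 + I)/(2*I))
C = -23369/2 (C = (-114 + 1/205)/(2*(1/205)) = (½)*205*(-23369/205) = -23369/2 ≈ -11685.)
6331 - C = 6331 - 1*(-23369/2) = 6331 + 23369/2 = 36031/2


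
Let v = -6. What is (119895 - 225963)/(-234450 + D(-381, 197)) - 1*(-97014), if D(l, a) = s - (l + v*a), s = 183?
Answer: 1881304327/19392 ≈ 97015.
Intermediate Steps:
D(l, a) = 183 - l + 6*a (D(l, a) = 183 - (l - 6*a) = 183 + (-l + 6*a) = 183 - l + 6*a)
(119895 - 225963)/(-234450 + D(-381, 197)) - 1*(-97014) = (119895 - 225963)/(-234450 + (183 - 1*(-381) + 6*197)) - 1*(-97014) = -106068/(-234450 + (183 + 381 + 1182)) + 97014 = -106068/(-234450 + 1746) + 97014 = -106068/(-232704) + 97014 = -106068*(-1/232704) + 97014 = 8839/19392 + 97014 = 1881304327/19392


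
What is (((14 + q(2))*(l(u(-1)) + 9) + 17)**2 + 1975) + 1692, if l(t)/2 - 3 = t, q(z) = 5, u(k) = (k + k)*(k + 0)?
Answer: 146551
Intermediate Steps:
u(k) = 2*k**2 (u(k) = (2*k)*k = 2*k**2)
l(t) = 6 + 2*t
(((14 + q(2))*(l(u(-1)) + 9) + 17)**2 + 1975) + 1692 = (((14 + 5)*((6 + 2*(2*(-1)**2)) + 9) + 17)**2 + 1975) + 1692 = ((19*((6 + 2*(2*1)) + 9) + 17)**2 + 1975) + 1692 = ((19*((6 + 2*2) + 9) + 17)**2 + 1975) + 1692 = ((19*((6 + 4) + 9) + 17)**2 + 1975) + 1692 = ((19*(10 + 9) + 17)**2 + 1975) + 1692 = ((19*19 + 17)**2 + 1975) + 1692 = ((361 + 17)**2 + 1975) + 1692 = (378**2 + 1975) + 1692 = (142884 + 1975) + 1692 = 144859 + 1692 = 146551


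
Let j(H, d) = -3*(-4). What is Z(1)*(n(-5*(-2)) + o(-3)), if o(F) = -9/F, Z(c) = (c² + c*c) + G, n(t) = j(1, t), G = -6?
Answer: -60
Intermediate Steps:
j(H, d) = 12
n(t) = 12
Z(c) = -6 + 2*c² (Z(c) = (c² + c*c) - 6 = (c² + c²) - 6 = 2*c² - 6 = -6 + 2*c²)
Z(1)*(n(-5*(-2)) + o(-3)) = (-6 + 2*1²)*(12 - 9/(-3)) = (-6 + 2*1)*(12 - 9*(-⅓)) = (-6 + 2)*(12 + 3) = -4*15 = -60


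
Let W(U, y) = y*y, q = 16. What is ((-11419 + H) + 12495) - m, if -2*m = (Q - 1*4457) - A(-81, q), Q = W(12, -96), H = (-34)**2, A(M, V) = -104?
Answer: 9327/2 ≈ 4663.5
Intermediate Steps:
H = 1156
W(U, y) = y**2
Q = 9216 (Q = (-96)**2 = 9216)
m = -4863/2 (m = -((9216 - 1*4457) - 1*(-104))/2 = -((9216 - 4457) + 104)/2 = -(4759 + 104)/2 = -1/2*4863 = -4863/2 ≈ -2431.5)
((-11419 + H) + 12495) - m = ((-11419 + 1156) + 12495) - 1*(-4863/2) = (-10263 + 12495) + 4863/2 = 2232 + 4863/2 = 9327/2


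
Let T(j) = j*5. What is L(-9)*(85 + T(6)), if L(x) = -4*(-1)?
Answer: 460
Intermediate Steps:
L(x) = 4
T(j) = 5*j
L(-9)*(85 + T(6)) = 4*(85 + 5*6) = 4*(85 + 30) = 4*115 = 460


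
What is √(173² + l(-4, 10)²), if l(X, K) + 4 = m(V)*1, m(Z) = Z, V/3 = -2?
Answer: √30029 ≈ 173.29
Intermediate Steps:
V = -6 (V = 3*(-2) = -6)
l(X, K) = -10 (l(X, K) = -4 - 6*1 = -4 - 6 = -10)
√(173² + l(-4, 10)²) = √(173² + (-10)²) = √(29929 + 100) = √30029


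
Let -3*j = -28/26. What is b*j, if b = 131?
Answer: 1834/39 ≈ 47.026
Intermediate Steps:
j = 14/39 (j = -(-28)/(3*26) = -⅓*(-14/13) = 14/39 ≈ 0.35897)
b*j = 131*(14/39) = 1834/39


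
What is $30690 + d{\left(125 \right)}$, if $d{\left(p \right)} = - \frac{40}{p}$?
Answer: $\frac{767242}{25} \approx 30690.0$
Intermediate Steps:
$30690 + d{\left(125 \right)} = 30690 - \frac{40}{125} = 30690 - \frac{8}{25} = \frac{767242}{25}$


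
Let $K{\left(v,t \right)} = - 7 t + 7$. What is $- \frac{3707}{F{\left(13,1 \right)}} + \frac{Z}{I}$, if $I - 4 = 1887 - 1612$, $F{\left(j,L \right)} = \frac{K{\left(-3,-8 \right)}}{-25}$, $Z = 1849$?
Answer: $\frac{320652}{217} \approx 1477.7$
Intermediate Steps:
$K{\left(v,t \right)} = 7 - 7 t$
$F{\left(j,L \right)} = - \frac{63}{25}$ ($F{\left(j,L \right)} = \frac{7 - -56}{-25} = \left(7 + 56\right) \left(- \frac{1}{25}\right) = 63 \left(- \frac{1}{25}\right) = - \frac{63}{25}$)
$I = 279$ ($I = 4 + \left(1887 - 1612\right) = 4 + 275 = 279$)
$- \frac{3707}{F{\left(13,1 \right)}} + \frac{Z}{I} = - \frac{3707}{- \frac{63}{25}} + \frac{1849}{279} = \left(-3707\right) \left(- \frac{25}{63}\right) + 1849 \cdot \frac{1}{279} = \frac{92675}{63} + \frac{1849}{279} = \frac{320652}{217}$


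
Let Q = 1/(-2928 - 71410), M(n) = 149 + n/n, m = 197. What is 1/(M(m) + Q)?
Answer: 74338/11150699 ≈ 0.0066667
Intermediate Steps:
M(n) = 150 (M(n) = 149 + 1 = 150)
Q = -1/74338 (Q = 1/(-74338) = -1/74338 ≈ -1.3452e-5)
1/(M(m) + Q) = 1/(150 - 1/74338) = 1/(11150699/74338) = 74338/11150699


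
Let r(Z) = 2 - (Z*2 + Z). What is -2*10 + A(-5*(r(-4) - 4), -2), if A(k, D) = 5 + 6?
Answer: -9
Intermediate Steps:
r(Z) = 2 - 3*Z (r(Z) = 2 - (2*Z + Z) = 2 - 3*Z)
A(k, D) = 11
-2*10 + A(-5*(r(-4) - 4), -2) = -2*10 + 11 = -20 + 11 = -9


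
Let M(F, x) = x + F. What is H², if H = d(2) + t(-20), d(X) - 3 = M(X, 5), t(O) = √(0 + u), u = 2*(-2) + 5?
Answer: 121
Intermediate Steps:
M(F, x) = F + x
u = 1 (u = -4 + 5 = 1)
t(O) = 1 (t(O) = √(0 + 1) = √1 = 1)
d(X) = 8 + X (d(X) = 3 + (X + 5) = 3 + (5 + X) = 8 + X)
H = 11 (H = (8 + 2) + 1 = 10 + 1 = 11)
H² = 11² = 121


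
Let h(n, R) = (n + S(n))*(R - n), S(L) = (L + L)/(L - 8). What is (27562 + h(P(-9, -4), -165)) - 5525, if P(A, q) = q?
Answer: 67721/3 ≈ 22574.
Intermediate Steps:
S(L) = 2*L/(-8 + L) (S(L) = (2*L)/(-8 + L) = 2*L/(-8 + L))
h(n, R) = (R - n)*(n + 2*n/(-8 + n)) (h(n, R) = (n + 2*n/(-8 + n))*(R - n) = (R - n)*(n + 2*n/(-8 + n)))
(27562 + h(P(-9, -4), -165)) - 5525 = (27562 - 4*(-2*(-4) + 2*(-165) + (-8 - 4)*(-165 - 1*(-4)))/(-8 - 4)) - 5525 = (27562 - 4*(8 - 330 - 12*(-165 + 4))/(-12)) - 5525 = (27562 - 4*(-1/12)*(8 - 330 - 12*(-161))) - 5525 = (27562 - 4*(-1/12)*(8 - 330 + 1932)) - 5525 = (27562 - 4*(-1/12)*1610) - 5525 = (27562 + 1610/3) - 5525 = 84296/3 - 5525 = 67721/3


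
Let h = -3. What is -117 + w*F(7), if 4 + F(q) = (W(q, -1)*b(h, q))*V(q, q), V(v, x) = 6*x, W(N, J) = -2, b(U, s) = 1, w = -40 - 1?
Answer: 3491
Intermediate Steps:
w = -41
F(q) = -4 - 12*q (F(q) = -4 + (-2*1)*(6*q) = -4 - 12*q)
-117 + w*F(7) = -117 - 41*(-4 - 12*7) = -117 - 41*(-4 - 84) = -117 - 41*(-88) = -117 + 3608 = 3491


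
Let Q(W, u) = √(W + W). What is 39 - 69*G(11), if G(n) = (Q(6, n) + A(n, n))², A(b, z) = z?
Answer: -9138 - 3036*√3 ≈ -14397.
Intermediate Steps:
Q(W, u) = √2*√W (Q(W, u) = √(2*W) = √2*√W)
G(n) = (n + 2*√3)² (G(n) = (√2*√6 + n)² = (2*√3 + n)² = (n + 2*√3)²)
39 - 69*G(11) = 39 - 69*(11 + 2*√3)²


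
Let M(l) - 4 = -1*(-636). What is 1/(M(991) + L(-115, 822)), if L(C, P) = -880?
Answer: -1/240 ≈ -0.0041667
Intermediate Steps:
M(l) = 640 (M(l) = 4 - 1*(-636) = 4 + 636 = 640)
1/(M(991) + L(-115, 822)) = 1/(640 - 880) = 1/(-240) = -1/240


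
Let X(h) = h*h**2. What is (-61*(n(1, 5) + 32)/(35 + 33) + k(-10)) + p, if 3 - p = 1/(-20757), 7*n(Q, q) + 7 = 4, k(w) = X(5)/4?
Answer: 1722845/290598 ≈ 5.9286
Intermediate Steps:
X(h) = h**3
k(w) = 125/4 (k(w) = 5**3/4 = 125*(1/4) = 125/4)
n(Q, q) = -3/7 (n(Q, q) = -1 + (1/7)*4 = -1 + 4/7 = -3/7)
p = 62272/20757 (p = 3 - 1/(-20757) = 3 - 1*(-1/20757) = 3 + 1/20757 = 62272/20757 ≈ 3.0000)
(-61*(n(1, 5) + 32)/(35 + 33) + k(-10)) + p = (-61*(-3/7 + 32)/(35 + 33) + 125/4) + 62272/20757 = (-13481/(7*68) + 125/4) + 62272/20757 = (-61*13/28 + 125/4) + 62272/20757 = (-793/28 + 125/4) + 62272/20757 = 41/14 + 62272/20757 = 1722845/290598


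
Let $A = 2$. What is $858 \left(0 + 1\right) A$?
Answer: $1716$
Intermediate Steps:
$858 \left(0 + 1\right) A = 858 \left(0 + 1\right) 2 = 858 \cdot 1 \cdot 2 = 858 \cdot 2 = 1716$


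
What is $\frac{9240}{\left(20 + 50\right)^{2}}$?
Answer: $\frac{66}{35} \approx 1.8857$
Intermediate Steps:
$\frac{9240}{\left(20 + 50\right)^{2}} = \frac{9240}{70^{2}} = \frac{9240}{4900} = 9240 \cdot \frac{1}{4900} = \frac{66}{35}$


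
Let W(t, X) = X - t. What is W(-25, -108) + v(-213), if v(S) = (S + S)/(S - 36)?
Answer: -6747/83 ≈ -81.289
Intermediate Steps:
v(S) = 2*S/(-36 + S) (v(S) = (2*S)/(-36 + S) = 2*S/(-36 + S))
W(-25, -108) + v(-213) = (-108 - 1*(-25)) + 2*(-213)/(-36 - 213) = (-108 + 25) + 2*(-213)/(-249) = -83 + 2*(-213)*(-1/249) = -83 + 142/83 = -6747/83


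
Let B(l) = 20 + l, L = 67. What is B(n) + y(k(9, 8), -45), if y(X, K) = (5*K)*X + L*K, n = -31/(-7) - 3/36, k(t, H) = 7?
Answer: -383515/84 ≈ -4565.7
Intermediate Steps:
n = 365/84 (n = -31*(-1/7) - 3*1/36 = 31/7 - 1/12 = 365/84 ≈ 4.3452)
y(X, K) = 67*K + 5*K*X (y(X, K) = (5*K)*X + 67*K = 5*K*X + 67*K = 67*K + 5*K*X)
B(n) + y(k(9, 8), -45) = (20 + 365/84) - 45*(67 + 5*7) = 2045/84 - 45*(67 + 35) = 2045/84 - 45*102 = 2045/84 - 4590 = -383515/84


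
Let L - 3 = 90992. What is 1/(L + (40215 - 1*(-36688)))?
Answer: 1/167898 ≈ 5.9560e-6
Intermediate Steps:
L = 90995 (L = 3 + 90992 = 90995)
1/(L + (40215 - 1*(-36688))) = 1/(90995 + (40215 - 1*(-36688))) = 1/(90995 + (40215 + 36688)) = 1/(90995 + 76903) = 1/167898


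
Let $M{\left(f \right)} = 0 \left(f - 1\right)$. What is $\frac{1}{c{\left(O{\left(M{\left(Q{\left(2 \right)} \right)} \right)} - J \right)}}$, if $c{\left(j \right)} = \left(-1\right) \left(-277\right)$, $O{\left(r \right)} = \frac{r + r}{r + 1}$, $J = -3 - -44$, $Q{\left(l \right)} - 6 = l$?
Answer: $\frac{1}{277} \approx 0.0036101$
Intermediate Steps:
$Q{\left(l \right)} = 6 + l$
$M{\left(f \right)} = 0$ ($M{\left(f \right)} = 0 \left(-1 + f\right) = 0$)
$J = 41$ ($J = -3 + 44 = 41$)
$O{\left(r \right)} = \frac{2 r}{1 + r}$
$c{\left(j \right)} = 277$
$\frac{1}{c{\left(O{\left(M{\left(Q{\left(2 \right)} \right)} \right)} - J \right)}} = \frac{1}{277}$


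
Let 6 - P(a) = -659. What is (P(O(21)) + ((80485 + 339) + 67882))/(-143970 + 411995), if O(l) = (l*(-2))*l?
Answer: 149371/268025 ≈ 0.55730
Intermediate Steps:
O(l) = -2*l² (O(l) = (-2*l)*l = -2*l²)
P(a) = 665 (P(a) = 6 - 1*(-659) = 6 + 659 = 665)
(P(O(21)) + ((80485 + 339) + 67882))/(-143970 + 411995) = (665 + ((80485 + 339) + 67882))/(-143970 + 411995) = (665 + (80824 + 67882))/268025 = (665 + 148706)*(1/268025) = 149371*(1/268025) = 149371/268025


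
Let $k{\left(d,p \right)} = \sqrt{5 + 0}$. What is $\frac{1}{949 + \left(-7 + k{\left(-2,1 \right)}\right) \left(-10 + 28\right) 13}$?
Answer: $- \frac{53}{15457} - \frac{18 \sqrt{5}}{15457} \approx -0.0060328$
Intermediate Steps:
$k{\left(d,p \right)} = \sqrt{5}$
$\frac{1}{949 + \left(-7 + k{\left(-2,1 \right)}\right) \left(-10 + 28\right) 13} = \frac{1}{949 + \left(-7 + \sqrt{5}\right) \left(-10 + 28\right) 13} = \frac{1}{949 + \left(-7 + \sqrt{5}\right) 18 \cdot 13} = \frac{1}{949 + \left(-126 + 18 \sqrt{5}\right) 13} = \frac{1}{949 - \left(1638 - 234 \sqrt{5}\right)} = \frac{1}{-689 + 234 \sqrt{5}}$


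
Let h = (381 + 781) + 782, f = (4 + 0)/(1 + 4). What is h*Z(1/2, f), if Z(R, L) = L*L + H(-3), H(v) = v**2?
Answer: 468504/25 ≈ 18740.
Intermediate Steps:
f = 4/5 ≈ 0.80000
Z(R, L) = 9 + L**2 (Z(R, L) = L*L + (-3)**2 = L**2 + 9 = 9 + L**2)
h = 1944 (h = 1162 + 782 = 1944)
h*Z(1/2, f) = 1944*(9 + (4/5)**2) = 1944*(9 + 16/25) = 1944*(241/25) = 468504/25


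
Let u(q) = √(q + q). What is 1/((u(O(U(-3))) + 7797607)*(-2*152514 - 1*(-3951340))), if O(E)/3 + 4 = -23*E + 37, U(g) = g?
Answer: 7797607/221705523214178563144 - 3*√17/110852761607089281572 ≈ 3.5171e-14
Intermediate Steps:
O(E) = 99 - 69*E (O(E) = -12 + 3*(-23*E + 37) = -12 + 3*(37 - 23*E) = -12 + (111 - 69*E) = 99 - 69*E)
u(q) = √2*√q (u(q) = √(2*q) = √2*√q)
1/((u(O(U(-3))) + 7797607)*(-2*152514 - 1*(-3951340))) = 1/((√2*√(99 - 69*(-3)) + 7797607)*(-2*152514 - 1*(-3951340))) = 1/((√2*√(99 + 207) + 7797607)*(-305028 + 3951340)) = 1/((√2*√306 + 7797607)*3646312) = (1/3646312)/(√2*(3*√34) + 7797607) = (1/3646312)/(6*√17 + 7797607) = (1/3646312)/(7797607 + 6*√17) = 1/(3646312*(7797607 + 6*√17))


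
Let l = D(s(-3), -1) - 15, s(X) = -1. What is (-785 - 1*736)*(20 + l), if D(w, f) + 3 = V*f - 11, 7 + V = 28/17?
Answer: 94302/17 ≈ 5547.2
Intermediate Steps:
V = -91/17 (V = -7 + 28/17 = -91/17 ≈ -5.3529)
D(w, f) = -14 - 91*f/17 (D(w, f) = -3 + (-91*f/17 - 11) = -3 + (-11 - 91*f/17) = -14 - 91*f/17)
l = -402/17 (l = (-14 - 91/17*(-1)) - 15 = (-14 + 91/17) - 15 = -147/17 - 15 = -402/17 ≈ -23.647)
(-785 - 1*736)*(20 + l) = (-785 - 1*736)*(20 - 402/17) = (-785 - 736)*(-62/17) = -1521*(-62/17) = 94302/17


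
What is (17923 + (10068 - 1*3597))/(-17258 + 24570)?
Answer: 12197/3656 ≈ 3.3362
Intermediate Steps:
(17923 + (10068 - 1*3597))/(-17258 + 24570) = (17923 + (10068 - 3597))/7312 = (17923 + 6471)*(1/7312) = 24394*(1/7312) = 12197/3656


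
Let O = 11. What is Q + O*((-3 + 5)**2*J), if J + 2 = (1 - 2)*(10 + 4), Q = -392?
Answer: -1096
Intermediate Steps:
J = -16 (J = -2 + (1 - 2)*(10 + 4) = -2 - 1*14 = -2 - 14 = -16)
Q + O*((-3 + 5)**2*J) = -392 + 11*((-3 + 5)**2*(-16)) = -392 + 11*(2**2*(-16)) = -392 + 11*(4*(-16)) = -392 + 11*(-64) = -392 - 704 = -1096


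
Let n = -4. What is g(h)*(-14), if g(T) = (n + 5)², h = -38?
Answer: -14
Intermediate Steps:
g(T) = 1 (g(T) = (-4 + 5)² = 1² = 1)
g(h)*(-14) = 1*(-14) = -14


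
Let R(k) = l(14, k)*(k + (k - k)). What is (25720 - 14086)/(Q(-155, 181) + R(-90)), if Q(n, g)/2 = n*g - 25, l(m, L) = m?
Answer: -1939/9570 ≈ -0.20261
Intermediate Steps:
R(k) = 14*k (R(k) = 14*(k + (k - k)) = 14*(k + 0) = 14*k)
Q(n, g) = -50 + 2*g*n (Q(n, g) = 2*(n*g - 25) = 2*(g*n - 25) = 2*(-25 + g*n) = -50 + 2*g*n)
(25720 - 14086)/(Q(-155, 181) + R(-90)) = (25720 - 14086)/((-50 + 2*181*(-155)) + 14*(-90)) = 11634/((-50 - 56110) - 1260) = 11634/(-56160 - 1260) = 11634/(-57420) = 11634*(-1/57420) = -1939/9570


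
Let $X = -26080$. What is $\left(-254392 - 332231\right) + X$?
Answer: $-612703$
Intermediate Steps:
$\left(-254392 - 332231\right) + X = \left(-254392 - 332231\right) - 26080 = -586623 - 26080 = -612703$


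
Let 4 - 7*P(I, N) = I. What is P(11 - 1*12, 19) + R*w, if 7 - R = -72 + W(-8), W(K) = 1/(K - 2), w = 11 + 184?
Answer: 215953/14 ≈ 15425.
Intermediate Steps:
P(I, N) = 4/7 - I/7
w = 195
W(K) = 1/(-2 + K)
R = 791/10 (R = 7 - (-72 + 1/(-2 - 8)) = 7 - (-72 + 1/(-10)) = 7 - (-72 - ⅒) = 7 - 1*(-721/10) = 7 + 721/10 = 791/10 ≈ 79.100)
P(11 - 1*12, 19) + R*w = (4/7 - (11 - 1*12)/7) + (791/10)*195 = (4/7 - (11 - 12)/7) + 30849/2 = (4/7 - ⅐*(-1)) + 30849/2 = (4/7 + ⅐) + 30849/2 = 5/7 + 30849/2 = 215953/14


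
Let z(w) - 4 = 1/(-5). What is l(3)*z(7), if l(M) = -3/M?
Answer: -19/5 ≈ -3.8000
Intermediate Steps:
z(w) = 19/5 (z(w) = 4 + 1/(-5) = 4 - ⅕ = 19/5)
l(3)*z(7) = -3/3*(19/5) = -3*⅓*(19/5) = -1*19/5 = -19/5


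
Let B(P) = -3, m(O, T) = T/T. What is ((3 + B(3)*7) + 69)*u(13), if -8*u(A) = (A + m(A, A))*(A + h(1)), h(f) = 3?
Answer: -1428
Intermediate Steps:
m(O, T) = 1
u(A) = -(1 + A)*(3 + A)/8 (u(A) = -(A + 1)*(A + 3)/8 = -(1 + A)*(3 + A)/8)
((3 + B(3)*7) + 69)*u(13) = ((3 - 3*7) + 69)*(-3/8 - ½*13 - ⅛*13²) = ((3 - 21) + 69)*(-3/8 - 13/2 - ⅛*169) = (-18 + 69)*(-3/8 - 13/2 - 169/8) = 51*(-28) = -1428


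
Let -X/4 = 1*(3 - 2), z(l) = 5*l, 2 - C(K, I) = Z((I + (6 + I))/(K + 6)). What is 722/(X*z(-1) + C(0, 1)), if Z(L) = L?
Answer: 1083/31 ≈ 34.935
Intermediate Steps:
C(K, I) = 2 - (6 + 2*I)/(6 + K) (C(K, I) = 2 - (I + (6 + I))/(K + 6) = 2 - (6 + 2*I)/(6 + K))
X = -4 (X = -4*(3 - 2) = -4 ≈ -4.0000)
722/(X*z(-1) + C(0, 1)) = 722/(-20*(-1) + 2*(3 + 0 - 1*1)/(6 + 0)) = 722/(-4*(-5) + 2*(3 + 0 - 1)/6) = 722/(20 + 2*(⅙)*2) = 722/(20 + ⅔) = 722/(62/3) = 722*(3/62) = 1083/31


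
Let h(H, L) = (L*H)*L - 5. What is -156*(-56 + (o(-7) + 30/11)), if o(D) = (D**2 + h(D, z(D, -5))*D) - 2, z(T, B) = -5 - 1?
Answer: -3076320/11 ≈ -2.7967e+5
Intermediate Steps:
z(T, B) = -6
h(H, L) = -5 + H*L**2 (h(H, L) = (H*L)*L - 5 = H*L**2 - 5 = -5 + H*L**2)
o(D) = -2 + D**2 + D*(-5 + 36*D) (o(D) = (D**2 + (-5 + D*(-6)**2)*D) - 2 = (D**2 + (-5 + D*36)*D) - 2 = (D**2 + (-5 + 36*D)*D) - 2 = (D**2 + D*(-5 + 36*D)) - 2 = -2 + D**2 + D*(-5 + 36*D))
-156*(-56 + (o(-7) + 30/11)) = -156*(-56 + ((-2 - 5*(-7) + 37*(-7)**2) + 30/11)) = -156*(-56 + ((-2 + 35 + 37*49) + 30*(1/11))) = -156*(-56 + ((-2 + 35 + 1813) + 30/11)) = -156*(-56 + (1846 + 30/11)) = -156*(-56 + 20336/11) = -156*19720/11 = -3076320/11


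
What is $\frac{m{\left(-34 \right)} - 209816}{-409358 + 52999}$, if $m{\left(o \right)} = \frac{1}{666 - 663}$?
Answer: $\frac{629447}{1069077} \approx 0.58878$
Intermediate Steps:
$m{\left(o \right)} = \frac{1}{3}$
$\frac{m{\left(-34 \right)} - 209816}{-409358 + 52999} = \frac{\frac{1}{3} - 209816}{-409358 + 52999} = - \frac{629447}{3 \left(-356359\right)} = \left(- \frac{629447}{3}\right) \left(- \frac{1}{356359}\right) = \frac{629447}{1069077}$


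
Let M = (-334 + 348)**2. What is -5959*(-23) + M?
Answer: 137253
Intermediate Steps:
M = 196 (M = 14**2 = 196)
-5959*(-23) + M = -5959*(-23) + 196 = 137057 + 196 = 137253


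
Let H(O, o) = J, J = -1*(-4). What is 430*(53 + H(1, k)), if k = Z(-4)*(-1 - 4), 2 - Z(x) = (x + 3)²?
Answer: 24510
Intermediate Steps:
Z(x) = 2 - (3 + x)² (Z(x) = 2 - (x + 3)² = 2 - (3 + x)²)
k = -5 (k = (2 - (3 - 4)²)*(-1 - 4) = (2 - 1*(-1)²)*(-5) = (2 - 1*1)*(-5) = (2 - 1)*(-5) = 1*(-5) = -5)
J = 4
H(O, o) = 4
430*(53 + H(1, k)) = 430*(53 + 4) = 430*57 = 24510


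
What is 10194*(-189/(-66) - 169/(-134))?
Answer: 30989760/737 ≈ 42049.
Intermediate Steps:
10194*(-189/(-66) - 169/(-134)) = 10194*(-189*(-1/66) - 169*(-1/134)) = 10194*(63/22 + 169/134) = 10194*(3040/737) = 30989760/737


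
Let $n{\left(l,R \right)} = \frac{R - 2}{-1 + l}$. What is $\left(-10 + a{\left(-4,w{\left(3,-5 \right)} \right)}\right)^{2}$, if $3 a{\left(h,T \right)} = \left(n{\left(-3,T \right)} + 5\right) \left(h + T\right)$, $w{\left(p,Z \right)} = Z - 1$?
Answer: $\frac{10000}{9} \approx 1111.1$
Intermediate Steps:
$w{\left(p,Z \right)} = -1 + Z$
$n{\left(l,R \right)} = \frac{-2 + R}{-1 + l}$
$a{\left(h,T \right)} = \frac{\left(\frac{11}{2} - \frac{T}{4}\right) \left(T + h\right)}{3}$ ($a{\left(h,T \right)} = \frac{\left(\frac{-2 + T}{-1 - 3} + 5\right) \left(h + T\right)}{3} = \frac{\left(\frac{-2 + T}{-4} + 5\right) \left(T + h\right)}{3} = \frac{\left(- \frac{-2 + T}{4} + 5\right) \left(T + h\right)}{3} = \frac{\left(\left(\frac{1}{2} - \frac{T}{4}\right) + 5\right) \left(T + h\right)}{3} = \frac{\left(\frac{11}{2} - \frac{T}{4}\right) \left(T + h\right)}{3}$)
$\left(-10 + a{\left(-4,w{\left(3,-5 \right)} \right)}\right)^{2} = \left(-10 + \left(- \frac{\left(-1 - 5\right)^{2}}{12} + \frac{11 \left(-1 - 5\right)}{6} + \frac{11}{6} \left(-4\right) - \frac{1}{12} \left(-1 - 5\right) \left(-4\right)\right)\right)^{2} = \left(-10 - \left(\frac{55}{3} + 2 + 3\right)\right)^{2} = \left(-10 - \frac{70}{3}\right)^{2} = \left(- \frac{100}{3}\right)^{2} = \frac{10000}{9}$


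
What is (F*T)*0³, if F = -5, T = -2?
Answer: 0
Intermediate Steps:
(F*T)*0³ = -5*(-2)*0³ = 10*0 = 0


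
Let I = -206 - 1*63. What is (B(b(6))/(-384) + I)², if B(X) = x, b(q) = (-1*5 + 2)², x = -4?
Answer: 666827329/9216 ≈ 72355.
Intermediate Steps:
b(q) = 9 (b(q) = (-5 + 2)² = (-3)² = 9)
B(X) = -4
I = -269 (I = -206 - 63 = -269)
(B(b(6))/(-384) + I)² = (-4/(-384) - 269)² = (-4*(-1/384) - 269)² = (1/96 - 269)² = (-25823/96)² = 666827329/9216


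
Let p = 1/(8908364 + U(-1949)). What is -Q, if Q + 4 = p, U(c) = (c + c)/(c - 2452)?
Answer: 156822851047/39205713862 ≈ 4.0000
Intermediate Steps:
U(c) = 2*c/(-2452 + c) (U(c) = (2*c)/(-2452 + c) = 2*c/(-2452 + c))
p = 4401/39205713862 (p = 1/(8908364 + 2*(-1949)/(-2452 - 1949)) = 1/(8908364 + 2*(-1949)/(-4401)) = 1/(8908364 + 2*(-1949)*(-1/4401)) = 1/(8908364 + 3898/4401) = 1/(39205713862/4401) = 4401/39205713862 ≈ 1.1225e-7)
Q = -156822851047/39205713862 (Q = -4 + 4401/39205713862 = -156822851047/39205713862 ≈ -4.0000)
-Q = -1*(-156822851047/39205713862) = 156822851047/39205713862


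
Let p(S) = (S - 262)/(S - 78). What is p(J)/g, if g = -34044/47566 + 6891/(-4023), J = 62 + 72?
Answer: 510288048/542192371 ≈ 0.94116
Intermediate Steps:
J = 134
g = -77456053/31893003 (g = -34044*1/47566 + 6891*(-1/4023) = -17022/23783 - 2297/1341 = -77456053/31893003 ≈ -2.4286)
p(S) = (-262 + S)/(-78 + S)
p(J)/g = ((-262 + 134)/(-78 + 134))/(-77456053/31893003) = (-128/56)*(-31893003/77456053) = ((1/56)*(-128))*(-31893003/77456053) = -16/7*(-31893003/77456053) = 510288048/542192371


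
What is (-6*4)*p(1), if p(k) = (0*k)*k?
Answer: 0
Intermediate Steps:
p(k) = 0 (p(k) = 0*k = 0)
(-6*4)*p(1) = -6*4*0 = -24*0 = 0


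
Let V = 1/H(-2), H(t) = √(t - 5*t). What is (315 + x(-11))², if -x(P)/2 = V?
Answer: (630 - √2)²/4 ≈ 98780.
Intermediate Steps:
H(t) = 2*√(-t) (H(t) = √(-4*t) = 2*√(-t))
V = √2/4 (V = 1/(2*√(-1*(-2))) = 1/(2*√2) = √2/4 ≈ 0.35355)
x(P) = -√2/2
(315 + x(-11))² = (315 - √2/2)²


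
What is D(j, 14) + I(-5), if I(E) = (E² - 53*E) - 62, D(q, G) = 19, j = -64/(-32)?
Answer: 247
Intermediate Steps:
j = 2 (j = -64*(-1/32) = 2)
I(E) = -62 + E² - 53*E
D(j, 14) + I(-5) = 19 + (-62 + (-5)² - 53*(-5)) = 19 + (-62 + 25 + 265) = 19 + 228 = 247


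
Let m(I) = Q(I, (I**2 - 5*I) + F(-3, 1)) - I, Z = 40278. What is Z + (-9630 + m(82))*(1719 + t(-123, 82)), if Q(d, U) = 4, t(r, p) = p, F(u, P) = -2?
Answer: -17443830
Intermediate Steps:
m(I) = 4 - I
Z + (-9630 + m(82))*(1719 + t(-123, 82)) = 40278 + (-9630 + (4 - 1*82))*(1719 + 82) = 40278 + (-9630 + (4 - 82))*1801 = 40278 + (-9630 - 78)*1801 = 40278 - 9708*1801 = 40278 - 17484108 = -17443830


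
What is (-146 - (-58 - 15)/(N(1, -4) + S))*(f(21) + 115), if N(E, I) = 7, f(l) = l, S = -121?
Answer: -1136756/57 ≈ -19943.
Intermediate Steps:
(-146 - (-58 - 15)/(N(1, -4) + S))*(f(21) + 115) = (-146 - (-58 - 15)/(7 - 121))*(21 + 115) = (-146 - (-73)/(-114))*136 = (-146 - (-73)*(-1)/114)*136 = (-146 - 1*73/114)*136 = (-146 - 73/114)*136 = -16717/114*136 = -1136756/57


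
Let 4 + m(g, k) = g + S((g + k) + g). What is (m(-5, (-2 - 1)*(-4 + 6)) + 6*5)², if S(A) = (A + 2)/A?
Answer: 30625/64 ≈ 478.52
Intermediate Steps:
S(A) = (2 + A)/A
m(g, k) = -4 + g + (2 + k + 2*g)/(k + 2*g) (m(g, k) = -4 + (g + (2 + ((g + k) + g))/((g + k) + g)) = -4 + (g + (2 + (k + 2*g))/(k + 2*g)) = -4 + (g + (2 + k + 2*g)/(k + 2*g)) = -4 + g + (2 + k + 2*g)/(k + 2*g))
(m(-5, (-2 - 1)*(-4 + 6)) + 6*5)² = ((2 + (-2 - 1)*(-4 + 6) + 2*(-5) + (-4 - 5)*((-2 - 1)*(-4 + 6) + 2*(-5)))/((-2 - 1)*(-4 + 6) + 2*(-5)) + 6*5)² = ((2 - 3*2 - 10 - 9*(-3*2 - 10))/(-3*2 - 10) + 30)² = ((2 - 6 - 10 - 9*(-6 - 10))/(-6 - 10) + 30)² = ((2 - 6 - 10 - 9*(-16))/(-16) + 30)² = (-(2 - 6 - 10 + 144)/16 + 30)² = (-1/16*130 + 30)² = (-65/8 + 30)² = (175/8)² = 30625/64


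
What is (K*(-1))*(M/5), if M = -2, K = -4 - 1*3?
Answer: -14/5 ≈ -2.8000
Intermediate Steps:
K = -7 (K = -4 - 3 = -7)
(K*(-1))*(M/5) = (-7*(-1))*(-2/5) = 7*((⅕)*(-2)) = 7*(-⅖) = -14/5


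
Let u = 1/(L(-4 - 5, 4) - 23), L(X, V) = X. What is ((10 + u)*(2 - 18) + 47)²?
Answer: 50625/4 ≈ 12656.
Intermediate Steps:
u = -1/32 (u = 1/((-4 - 5) - 23) = 1/(-9 - 23) = 1/(-32) = -1/32 ≈ -0.031250)
((10 + u)*(2 - 18) + 47)² = ((10 - 1/32)*(2 - 18) + 47)² = ((319/32)*(-16) + 47)² = (-319/2 + 47)² = (-225/2)² = 50625/4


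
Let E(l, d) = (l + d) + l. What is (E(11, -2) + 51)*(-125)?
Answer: -8875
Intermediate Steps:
E(l, d) = d + 2*l (E(l, d) = (d + l) + l = d + 2*l)
(E(11, -2) + 51)*(-125) = ((-2 + 2*11) + 51)*(-125) = ((-2 + 22) + 51)*(-125) = (20 + 51)*(-125) = 71*(-125) = -8875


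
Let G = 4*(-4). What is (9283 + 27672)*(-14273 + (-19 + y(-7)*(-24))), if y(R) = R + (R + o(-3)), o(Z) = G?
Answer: -501553260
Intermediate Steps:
G = -16
o(Z) = -16
y(R) = -16 + 2*R (y(R) = R + (R - 16) = R + (-16 + R) = -16 + 2*R)
(9283 + 27672)*(-14273 + (-19 + y(-7)*(-24))) = (9283 + 27672)*(-14273 + (-19 + (-16 + 2*(-7))*(-24))) = 36955*(-14273 + (-19 + (-16 - 14)*(-24))) = 36955*(-14273 + (-19 - 30*(-24))) = 36955*(-14273 + (-19 + 720)) = 36955*(-14273 + 701) = 36955*(-13572) = -501553260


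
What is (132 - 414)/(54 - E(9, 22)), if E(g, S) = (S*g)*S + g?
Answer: 94/1437 ≈ 0.065414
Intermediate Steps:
E(g, S) = g + g*S**2 (E(g, S) = g*S**2 + g = g + g*S**2)
(132 - 414)/(54 - E(9, 22)) = (132 - 414)/(54 - 9*(1 + 22**2)) = -282/(54 - 9*(1 + 484)) = -282/(54 - 9*485) = -282/(54 - 1*4365) = -282/(54 - 4365) = -282/(-4311) = -282*(-1/4311) = 94/1437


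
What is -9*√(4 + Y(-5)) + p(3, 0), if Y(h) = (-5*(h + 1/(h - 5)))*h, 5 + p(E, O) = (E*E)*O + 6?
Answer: 1 - 9*I*√494/2 ≈ 1.0 - 100.02*I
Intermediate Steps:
p(E, O) = 1 + O*E² (p(E, O) = -5 + ((E*E)*O + 6) = -5 + (E²*O + 6) = -5 + (O*E² + 6) = -5 + (6 + O*E²) = 1 + O*E²)
Y(h) = h*(-5*h - 5/(-5 + h)) (Y(h) = (-5*(h + 1/(-5 + h)))*h = (-5*h - 5/(-5 + h))*h = h*(-5*h - 5/(-5 + h)))
-9*√(4 + Y(-5)) + p(3, 0) = -9*√(4 + 5*(-5)*(-1 - 1*(-5)² + 5*(-5))/(-5 - 5)) + (1 + 0*3²) = -9*√(4 + 5*(-5)*(-1 - 1*25 - 25)/(-10)) + (1 + 0*9) = -9*√(4 + 5*(-5)*(-⅒)*(-1 - 25 - 25)) + (1 + 0) = -9*√(4 + 5*(-5)*(-⅒)*(-51)) + 1 = -9*√(4 - 255/2) + 1 = -9*I*√494/2 + 1 = 1 - 9*I*√494/2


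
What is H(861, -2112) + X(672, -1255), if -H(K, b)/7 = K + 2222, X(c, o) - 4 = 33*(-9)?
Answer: -21874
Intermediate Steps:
X(c, o) = -293 (X(c, o) = 4 + 33*(-9) = 4 - 297 = -293)
H(K, b) = -15554 - 7*K (H(K, b) = -7*(K + 2222) = -7*(2222 + K) = -15554 - 7*K)
H(861, -2112) + X(672, -1255) = (-15554 - 7*861) - 293 = (-15554 - 6027) - 293 = -21581 - 293 = -21874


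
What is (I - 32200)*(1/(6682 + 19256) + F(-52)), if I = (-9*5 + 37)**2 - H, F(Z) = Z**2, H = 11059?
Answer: -3029539767835/25938 ≈ -1.1680e+8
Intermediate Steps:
I = -10995 (I = (-9*5 + 37)**2 - 1*11059 = (-45 + 37)**2 - 11059 = (-8)**2 - 11059 = 64 - 11059 = -10995)
(I - 32200)*(1/(6682 + 19256) + F(-52)) = (-10995 - 32200)*(1/(6682 + 19256) + (-52)**2) = -43195*(1/25938 + 2704) = -43195*70136353/25938 = -3029539767835/25938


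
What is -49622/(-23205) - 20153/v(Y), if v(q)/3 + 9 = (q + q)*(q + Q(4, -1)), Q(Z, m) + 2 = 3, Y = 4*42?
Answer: 532281119/263492775 ≈ 2.0201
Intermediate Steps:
Y = 168
Q(Z, m) = 1 (Q(Z, m) = -2 + 3 = 1)
v(q) = -27 + 6*q*(1 + q) (v(q) = -27 + 3*((q + q)*(q + 1)) = -27 + 3*((2*q)*(1 + q)) = -27 + 3*(2*q*(1 + q)) = -27 + 6*q*(1 + q))
-49622/(-23205) - 20153/v(Y) = -49622/(-23205) - 20153/(-27 + 6*168 + 6*168**2) = -49622*(-1/23205) - 20153/(-27 + 1008 + 6*28224) = 49622/23205 - 20153/(-27 + 1008 + 169344) = 49622/23205 - 20153/170325 = 532281119/263492775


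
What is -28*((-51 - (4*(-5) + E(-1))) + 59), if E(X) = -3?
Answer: -868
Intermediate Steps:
-28*((-51 - (4*(-5) + E(-1))) + 59) = -28*((-51 - (4*(-5) - 3)) + 59) = -28*((-51 - (-20 - 3)) + 59) = -28*((-51 - 1*(-23)) + 59) = -28*((-51 + 23) + 59) = -28*(-28 + 59) = -28*31 = -868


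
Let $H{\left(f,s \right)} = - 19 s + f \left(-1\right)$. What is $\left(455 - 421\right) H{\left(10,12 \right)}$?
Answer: $-8092$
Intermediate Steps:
$H{\left(f,s \right)} = - f - 19 s$ ($H{\left(f,s \right)} = - 19 s - f = - f - 19 s$)
$\left(455 - 421\right) H{\left(10,12 \right)} = \left(455 - 421\right) \left(\left(-1\right) 10 - 228\right) = 34 \left(-10 - 228\right) = 34 \left(-238\right) = -8092$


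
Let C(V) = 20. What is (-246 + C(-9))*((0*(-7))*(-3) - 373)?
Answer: 84298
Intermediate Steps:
(-246 + C(-9))*((0*(-7))*(-3) - 373) = (-246 + 20)*((0*(-7))*(-3) - 373) = -226*(0*(-3) - 373) = -226*(0 - 373) = -226*(-373) = 84298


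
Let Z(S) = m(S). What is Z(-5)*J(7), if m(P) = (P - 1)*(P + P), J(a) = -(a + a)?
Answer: -840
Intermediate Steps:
J(a) = -2*a
m(P) = 2*P*(-1 + P) (m(P) = (-1 + P)*(2*P) = 2*P*(-1 + P))
Z(S) = 2*S*(-1 + S)
Z(-5)*J(7) = (2*(-5)*(-1 - 5))*(-2*7) = (2*(-5)*(-6))*(-14) = 60*(-14) = -840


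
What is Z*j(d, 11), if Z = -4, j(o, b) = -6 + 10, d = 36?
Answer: -16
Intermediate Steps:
j(o, b) = 4
Z*j(d, 11) = -4*4 = -16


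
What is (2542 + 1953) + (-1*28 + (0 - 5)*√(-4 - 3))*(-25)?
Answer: 5195 + 125*I*√7 ≈ 5195.0 + 330.72*I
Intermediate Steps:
(2542 + 1953) + (-1*28 + (0 - 5)*√(-4 - 3))*(-25) = 4495 + (-28 - 5*I*√7)*(-25) = 4495 + (700 + 125*I*√7) = 5195 + 125*I*√7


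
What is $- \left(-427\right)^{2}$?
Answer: $-182329$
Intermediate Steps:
$- \left(-427\right)^{2} = \left(-1\right) 182329 = -182329$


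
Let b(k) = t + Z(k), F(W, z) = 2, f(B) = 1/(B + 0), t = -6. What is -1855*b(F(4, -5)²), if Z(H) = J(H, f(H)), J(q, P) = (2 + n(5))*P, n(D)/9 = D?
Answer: -42665/4 ≈ -10666.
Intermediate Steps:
n(D) = 9*D
f(B) = 1/B
J(q, P) = 47*P (J(q, P) = (2 + 9*5)*P = (2 + 45)*P = 47*P)
Z(H) = 47/H
b(k) = -6 + 47/k
-1855*b(F(4, -5)²) = -1855*(-6 + 47/(2²)) = -1855*(-6 + 47/4) = -1855*23/4 = -42665/4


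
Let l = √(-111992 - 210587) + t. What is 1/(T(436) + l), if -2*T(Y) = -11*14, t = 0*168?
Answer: 77/328508 - I*√322579/328508 ≈ 0.00023439 - 0.0017289*I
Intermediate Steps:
t = 0
T(Y) = 77 (T(Y) = -(-11)*14/2 = -½*(-154) = 77)
l = I*√322579 (l = √(-111992 - 210587) + 0 = √(-322579) + 0 = I*√322579 + 0 = I*√322579 ≈ 567.96*I)
1/(T(436) + l) = 1/(77 + I*√322579)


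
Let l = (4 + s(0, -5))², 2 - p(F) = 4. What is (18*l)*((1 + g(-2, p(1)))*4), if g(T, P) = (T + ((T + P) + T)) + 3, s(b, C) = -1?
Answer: -2592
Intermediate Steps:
p(F) = -2 (p(F) = 2 - 1*4 = 2 - 4 = -2)
g(T, P) = 3 + P + 3*T (g(T, P) = (T + ((P + T) + T)) + 3 = (T + (P + 2*T)) + 3 = (P + 3*T) + 3 = 3 + P + 3*T)
l = 9 (l = (4 - 1)² = 3² = 9)
(18*l)*((1 + g(-2, p(1)))*4) = (18*9)*((1 + (3 - 2 + 3*(-2)))*4) = 162*((1 + (3 - 2 - 6))*4) = 162*((1 - 5)*4) = 162*(-4*4) = 162*(-16) = -2592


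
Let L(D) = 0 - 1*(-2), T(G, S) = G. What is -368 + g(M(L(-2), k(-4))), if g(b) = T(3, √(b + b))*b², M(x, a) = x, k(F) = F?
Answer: -356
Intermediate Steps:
L(D) = 2 (L(D) = 0 + 2 = 2)
g(b) = 3*b²
-368 + g(M(L(-2), k(-4))) = -368 + 3*2² = -368 + 3*4 = -368 + 12 = -356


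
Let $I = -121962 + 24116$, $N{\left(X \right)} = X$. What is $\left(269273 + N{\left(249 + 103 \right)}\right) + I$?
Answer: $171779$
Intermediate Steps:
$I = -97846$
$\left(269273 + N{\left(249 + 103 \right)}\right) + I = \left(269273 + \left(249 + 103\right)\right) - 97846 = \left(269273 + 352\right) - 97846 = 269625 - 97846 = 171779$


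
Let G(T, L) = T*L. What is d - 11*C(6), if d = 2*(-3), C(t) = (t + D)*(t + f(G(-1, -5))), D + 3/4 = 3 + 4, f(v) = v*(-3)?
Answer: 4827/4 ≈ 1206.8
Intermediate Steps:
G(T, L) = L*T
f(v) = -3*v
D = 25/4 (D = -¾ + (3 + 4) = -¾ + 7 = 25/4 ≈ 6.2500)
C(t) = (-15 + t)*(25/4 + t) (C(t) = (t + 25/4)*(t - (-15)*(-1)) = (25/4 + t)*(t - 3*5) = (25/4 + t)*(t - 15) = (25/4 + t)*(-15 + t) = (-15 + t)*(25/4 + t))
d = -6
d - 11*C(6) = -6 - 11*(-375/4 + 6² - 35/4*6) = -6 - 11*(-375/4 + 36 - 105/2) = -6 - 11*(-441/4) = -6 + 4851/4 = 4827/4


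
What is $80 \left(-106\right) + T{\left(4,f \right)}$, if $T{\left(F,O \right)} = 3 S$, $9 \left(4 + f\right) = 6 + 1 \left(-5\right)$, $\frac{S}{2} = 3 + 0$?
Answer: $-8462$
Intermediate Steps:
$S = 6$ ($S = 2 \left(3 + 0\right) = 2 \cdot 3 = 6$)
$f = - \frac{35}{9}$ ($f = -4 + \frac{6 + 1 \left(-5\right)}{9} = -4 + \frac{6 - 5}{9} = -4 + \frac{1}{9} \cdot 1 = -4 + \frac{1}{9} = - \frac{35}{9} \approx -3.8889$)
$T{\left(F,O \right)} = 18$ ($T{\left(F,O \right)} = 3 \cdot 6 = 18$)
$80 \left(-106\right) + T{\left(4,f \right)} = 80 \left(-106\right) + 18 = -8480 + 18 = -8462$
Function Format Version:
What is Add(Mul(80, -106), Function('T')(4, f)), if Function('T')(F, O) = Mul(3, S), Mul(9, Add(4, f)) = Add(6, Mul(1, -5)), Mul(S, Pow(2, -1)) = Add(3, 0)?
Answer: -8462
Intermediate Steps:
S = 6 (S = Mul(2, Add(3, 0)) = Mul(2, 3) = 6)
f = Rational(-35, 9) (f = Add(-4, Mul(Rational(1, 9), Add(6, Mul(1, -5)))) = Add(-4, Mul(Rational(1, 9), Add(6, -5))) = Add(-4, Mul(Rational(1, 9), 1)) = Add(-4, Rational(1, 9)) = Rational(-35, 9) ≈ -3.8889)
Function('T')(F, O) = 18 (Function('T')(F, O) = Mul(3, 6) = 18)
Add(Mul(80, -106), Function('T')(4, f)) = Add(Mul(80, -106), 18) = Add(-8480, 18) = -8462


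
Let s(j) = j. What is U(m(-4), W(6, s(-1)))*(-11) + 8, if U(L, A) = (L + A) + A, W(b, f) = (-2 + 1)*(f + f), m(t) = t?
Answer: 8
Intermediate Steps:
W(b, f) = -2*f
U(L, A) = L + 2*A (U(L, A) = (A + L) + A = L + 2*A)
U(m(-4), W(6, s(-1)))*(-11) + 8 = (-4 + 2*(-2*(-1)))*(-11) + 8 = (-4 + 2*2)*(-11) + 8 = (-4 + 4)*(-11) + 8 = 0*(-11) + 8 = 0 + 8 = 8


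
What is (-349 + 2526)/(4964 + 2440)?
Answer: 2177/7404 ≈ 0.29403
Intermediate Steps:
(-349 + 2526)/(4964 + 2440) = 2177/7404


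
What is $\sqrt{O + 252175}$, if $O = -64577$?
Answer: $\sqrt{187598} \approx 433.13$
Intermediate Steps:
$\sqrt{O + 252175} = \sqrt{-64577 + 252175} = \sqrt{187598}$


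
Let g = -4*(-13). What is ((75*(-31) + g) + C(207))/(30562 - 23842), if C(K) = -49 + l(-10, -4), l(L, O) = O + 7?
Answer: -773/2240 ≈ -0.34509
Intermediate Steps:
g = 52
l(L, O) = 7 + O
C(K) = -46 (C(K) = -49 + (7 - 4) = -49 + 3 = -46)
((75*(-31) + g) + C(207))/(30562 - 23842) = ((75*(-31) + 52) - 46)/(30562 - 23842) = ((-2325 + 52) - 46)/6720 = (-2273 - 46)*(1/6720) = -2319*1/6720 = -773/2240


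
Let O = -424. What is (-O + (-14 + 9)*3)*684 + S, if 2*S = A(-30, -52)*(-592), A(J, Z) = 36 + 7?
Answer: 267028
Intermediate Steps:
A(J, Z) = 43
S = -12728 (S = (43*(-592))/2 = (½)*(-25456) = -12728)
(-O + (-14 + 9)*3)*684 + S = (-1*(-424) + (-14 + 9)*3)*684 - 12728 = (424 - 5*3)*684 - 12728 = (424 - 15)*684 - 12728 = 409*684 - 12728 = 279756 - 12728 = 267028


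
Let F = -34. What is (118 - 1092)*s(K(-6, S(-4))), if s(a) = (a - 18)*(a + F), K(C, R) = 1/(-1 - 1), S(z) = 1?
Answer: -1243311/2 ≈ -6.2166e+5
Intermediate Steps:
K(C, R) = -½ (K(C, R) = 1/(-2) = -½)
s(a) = (-34 + a)*(-18 + a) (s(a) = (a - 18)*(a - 34) = (-18 + a)*(-34 + a) = (-34 + a)*(-18 + a))
(118 - 1092)*s(K(-6, S(-4))) = (118 - 1092)*(612 + (-½)² - 52*(-½)) = -974*(612 + ¼ + 26) = -974*2553/4 = -1243311/2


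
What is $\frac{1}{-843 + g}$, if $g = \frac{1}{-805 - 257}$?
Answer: $- \frac{1062}{895267} \approx -0.0011862$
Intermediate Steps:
$g = - \frac{1}{1062}$ ($g = \frac{1}{-1062} = - \frac{1}{1062} \approx -0.00094162$)
$\frac{1}{-843 + g} = \frac{1}{-843 - \frac{1}{1062}} = \frac{1}{- \frac{895267}{1062}} = - \frac{1062}{895267}$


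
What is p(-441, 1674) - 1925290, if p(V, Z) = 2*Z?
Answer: -1921942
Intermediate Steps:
p(-441, 1674) - 1925290 = 2*1674 - 1925290 = 3348 - 1925290 = -1921942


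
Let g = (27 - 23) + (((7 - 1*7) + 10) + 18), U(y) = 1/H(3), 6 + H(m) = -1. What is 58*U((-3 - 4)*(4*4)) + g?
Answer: 166/7 ≈ 23.714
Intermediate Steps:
H(m) = -7 (H(m) = -6 - 1 = -7)
U(y) = -⅐ (U(y) = 1/(-7) = -⅐)
g = 32 (g = 4 + (((7 - 7) + 10) + 18) = 4 + ((0 + 10) + 18) = 4 + (10 + 18) = 4 + 28 = 32)
58*U((-3 - 4)*(4*4)) + g = 58*(-⅐) + 32 = -58/7 + 32 = 166/7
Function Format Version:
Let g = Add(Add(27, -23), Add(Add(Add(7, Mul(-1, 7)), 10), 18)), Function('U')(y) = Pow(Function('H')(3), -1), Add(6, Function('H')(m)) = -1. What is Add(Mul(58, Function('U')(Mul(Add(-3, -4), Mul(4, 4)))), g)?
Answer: Rational(166, 7) ≈ 23.714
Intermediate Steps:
Function('H')(m) = -7 (Function('H')(m) = Add(-6, -1) = -7)
Function('U')(y) = Rational(-1, 7) (Function('U')(y) = Pow(-7, -1) = Rational(-1, 7))
g = 32 (g = Add(4, Add(Add(Add(7, -7), 10), 18)) = Add(4, Add(Add(0, 10), 18)) = Add(4, Add(10, 18)) = Add(4, 28) = 32)
Add(Mul(58, Function('U')(Mul(Add(-3, -4), Mul(4, 4)))), g) = Add(Mul(58, Rational(-1, 7)), 32) = Add(Rational(-58, 7), 32) = Rational(166, 7)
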